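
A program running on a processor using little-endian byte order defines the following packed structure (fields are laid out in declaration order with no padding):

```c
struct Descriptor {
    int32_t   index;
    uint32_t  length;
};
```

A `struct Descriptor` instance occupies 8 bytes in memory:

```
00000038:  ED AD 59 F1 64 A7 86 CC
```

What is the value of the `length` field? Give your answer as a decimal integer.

`length` follows `index` (4 bytes), so it starts at byte offset 4 and occupies 4 bytes.
Bytes at offsets 4..7: 64 A7 86 CC.
Little-endian stores the least-significant byte at the lowest address.
Reassemble most-significant byte first: CC 86 A7 64 → 0xCC86A764.
0xCC86A764 = 3431376740.

3431376740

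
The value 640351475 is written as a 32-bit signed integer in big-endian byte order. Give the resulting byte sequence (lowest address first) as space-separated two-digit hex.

640351475 in hexadecimal, padded to 32 bits, is 0x262AFCF3.
Split into bytes (most-significant first): 26 2A FC F3.
In big-endian order the high byte comes first in memory.
So the memory order matches the most-significant-first order: 26 2A FC F3.

26 2A FC F3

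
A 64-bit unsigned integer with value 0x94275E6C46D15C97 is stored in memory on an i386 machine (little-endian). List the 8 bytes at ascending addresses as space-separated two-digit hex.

97 5C D1 46 6C 5E 27 94

Split into bytes (most-significant first): 94 27 5E 6C 46 D1 5C 97.
Little-endian stores the least-significant byte at the lowest address.
So at ascending addresses the bytes are 97 5C D1 46 6C 5E 27 94.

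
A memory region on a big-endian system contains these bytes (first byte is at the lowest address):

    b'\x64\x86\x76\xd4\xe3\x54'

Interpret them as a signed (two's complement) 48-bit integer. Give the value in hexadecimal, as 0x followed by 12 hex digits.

In big-endian order the high byte comes first in memory.
The bytes are already most-significant first: 0x648676D4E354.

0x648676D4E354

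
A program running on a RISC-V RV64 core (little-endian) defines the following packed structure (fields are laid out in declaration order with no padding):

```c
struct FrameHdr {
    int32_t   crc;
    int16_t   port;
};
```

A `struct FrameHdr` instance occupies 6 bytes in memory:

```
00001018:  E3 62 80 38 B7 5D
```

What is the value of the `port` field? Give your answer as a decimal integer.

`port` follows `crc` (4 bytes), so it starts at byte offset 4 and occupies 2 bytes.
Bytes at offsets 4..5: B7 5D.
Little-endian: lowest address holds the least-significant byte.
Reassemble most-significant byte first: 5D B7 → 0x5DB7.
0x5DB7 = 23991.

23991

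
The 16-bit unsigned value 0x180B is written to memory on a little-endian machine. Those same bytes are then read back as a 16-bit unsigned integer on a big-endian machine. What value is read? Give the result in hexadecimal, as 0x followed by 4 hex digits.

0x0B18

Stored little-endian, the bytes at ascending addresses are 0B 18.
Read back as big-endian, the last byte is least significant, giving 0x0B18.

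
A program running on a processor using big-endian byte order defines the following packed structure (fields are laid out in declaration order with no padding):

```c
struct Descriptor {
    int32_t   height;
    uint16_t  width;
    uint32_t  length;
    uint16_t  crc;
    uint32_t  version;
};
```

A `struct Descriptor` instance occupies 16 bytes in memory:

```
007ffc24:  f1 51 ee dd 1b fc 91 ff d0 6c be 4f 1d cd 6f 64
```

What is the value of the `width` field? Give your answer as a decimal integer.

7164

`width` follows `height` (4 bytes), so it starts at byte offset 4 and occupies 2 bytes.
Bytes at offsets 4..5: 1B FC.
Big-endian stores the most-significant byte at the lowest address.
The bytes are already most-significant first: 0x1BFC.
0x1BFC = 7164.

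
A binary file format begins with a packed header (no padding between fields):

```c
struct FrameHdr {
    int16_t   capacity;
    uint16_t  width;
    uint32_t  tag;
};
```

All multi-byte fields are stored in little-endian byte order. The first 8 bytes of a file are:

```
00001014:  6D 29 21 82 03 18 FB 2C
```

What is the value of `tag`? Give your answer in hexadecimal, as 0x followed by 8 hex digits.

`tag` follows `capacity` (2 B), `width` (2 B), so it starts at offset 2 + 2 = 4 and occupies 4 bytes.
Bytes at offsets 4..7: 03 18 FB 2C.
In little-endian order the low byte comes first in memory.
Reassemble most-significant byte first: 2C FB 18 03 → 0x2CFB1803.

0x2CFB1803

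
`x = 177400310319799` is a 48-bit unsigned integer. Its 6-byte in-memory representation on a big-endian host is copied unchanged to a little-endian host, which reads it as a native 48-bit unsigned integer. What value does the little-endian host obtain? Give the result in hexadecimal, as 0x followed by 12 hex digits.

0xB7CA7A3A58A1

177400310319799 in 48-bit hexadecimal is 0xA1583A7ACAB7.
Stored big-endian, the bytes at ascending addresses are A1 58 3A 7A CA B7.
Read back as little-endian, the first byte is least significant, giving 0xB7CA7A3A58A1.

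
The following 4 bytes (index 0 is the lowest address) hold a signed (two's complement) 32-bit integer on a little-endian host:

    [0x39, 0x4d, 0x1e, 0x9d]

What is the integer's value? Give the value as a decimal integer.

Little-endian: lowest address holds the least-significant byte.
Reassemble most-significant byte first: 9D 1E 4D 39 → 0x9D1E4D39.
Top bit is set, so as a signed 32-bit value this is 0x9D1E4D39 − 2^32 = -1658958535.

-1658958535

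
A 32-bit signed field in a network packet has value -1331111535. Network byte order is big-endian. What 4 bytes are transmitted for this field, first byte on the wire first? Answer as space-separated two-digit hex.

B0 A8 D9 91

Two's complement of -1331111535 in 32 bits: 1331111535 = 0x4F57266F; invert → 0xB0A8D990; add 1 → 0xB0A8D991.
Split into bytes (most-significant first): B0 A8 D9 91.
Big-endian: lowest address holds the most-significant byte.
So the memory order matches the most-significant-first order: B0 A8 D9 91.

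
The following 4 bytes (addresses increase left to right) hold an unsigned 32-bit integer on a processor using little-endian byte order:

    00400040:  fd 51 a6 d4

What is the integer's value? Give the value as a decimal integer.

Little-endian: lowest address holds the least-significant byte.
Reassemble most-significant byte first: D4 A6 51 FD → 0xD4A651FD.
0xD4A651FD = 3567669757.

3567669757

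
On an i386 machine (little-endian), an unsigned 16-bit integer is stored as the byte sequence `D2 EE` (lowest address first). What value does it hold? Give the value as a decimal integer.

61138

Little-endian: lowest address holds the least-significant byte.
Reassemble most-significant byte first: EE D2 → 0xEED2.
0xEED2 = 61138.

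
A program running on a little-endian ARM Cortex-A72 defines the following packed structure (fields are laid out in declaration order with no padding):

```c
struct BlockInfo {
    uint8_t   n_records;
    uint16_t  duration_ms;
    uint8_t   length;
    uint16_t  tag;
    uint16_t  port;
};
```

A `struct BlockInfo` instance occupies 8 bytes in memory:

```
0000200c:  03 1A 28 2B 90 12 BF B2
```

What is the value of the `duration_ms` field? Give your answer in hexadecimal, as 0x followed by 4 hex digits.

`duration_ms` follows `n_records` (1 byte), so it starts at byte offset 1 and occupies 2 bytes.
Bytes at offsets 1..2: 1A 28.
Little-endian stores the least-significant byte at the lowest address.
Reassemble most-significant byte first: 28 1A → 0x281A.

0x281A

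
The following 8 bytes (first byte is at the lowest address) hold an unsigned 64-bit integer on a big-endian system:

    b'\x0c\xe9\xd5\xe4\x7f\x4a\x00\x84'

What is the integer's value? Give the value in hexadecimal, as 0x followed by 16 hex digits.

0x0CE9D5E47F4A0084

Big-endian: lowest address holds the most-significant byte.
The bytes are already most-significant first: 0x0CE9D5E47F4A0084.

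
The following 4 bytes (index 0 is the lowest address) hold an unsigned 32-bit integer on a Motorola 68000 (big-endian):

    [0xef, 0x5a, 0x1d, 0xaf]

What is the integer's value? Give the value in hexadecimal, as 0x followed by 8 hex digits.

Big-endian stores the most-significant byte at the lowest address.
The bytes are already most-significant first: 0xEF5A1DAF.

0xEF5A1DAF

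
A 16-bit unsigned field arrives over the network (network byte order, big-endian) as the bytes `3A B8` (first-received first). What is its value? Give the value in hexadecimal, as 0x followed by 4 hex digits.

0x3AB8

Big-endian stores the most-significant byte at the lowest address.
The bytes are already most-significant first: 0x3AB8.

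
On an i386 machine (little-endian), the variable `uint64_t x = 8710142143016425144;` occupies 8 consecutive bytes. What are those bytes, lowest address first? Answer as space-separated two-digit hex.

8710142143016425144 in hexadecimal, padded to 64 bits, is 0x78E0A42179A756B8.
Split into bytes (most-significant first): 78 E0 A4 21 79 A7 56 B8.
Little-endian: lowest address holds the least-significant byte.
So at ascending addresses the bytes are B8 56 A7 79 21 A4 E0 78.

B8 56 A7 79 21 A4 E0 78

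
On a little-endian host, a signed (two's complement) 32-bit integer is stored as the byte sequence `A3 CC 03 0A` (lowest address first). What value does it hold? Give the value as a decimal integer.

168021155

Little-endian: lowest address holds the least-significant byte.
Reassemble most-significant byte first: 0A 03 CC A3 → 0x0A03CCA3.
0x0A03CCA3 = 168021155.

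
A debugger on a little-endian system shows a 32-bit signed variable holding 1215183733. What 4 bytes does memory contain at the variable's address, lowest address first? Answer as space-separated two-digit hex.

75 3B 6E 48

1215183733 in hexadecimal, padded to 32 bits, is 0x486E3B75.
Split into bytes (most-significant first): 48 6E 3B 75.
Little-endian stores the least-significant byte at the lowest address.
So at ascending addresses the bytes are 75 3B 6E 48.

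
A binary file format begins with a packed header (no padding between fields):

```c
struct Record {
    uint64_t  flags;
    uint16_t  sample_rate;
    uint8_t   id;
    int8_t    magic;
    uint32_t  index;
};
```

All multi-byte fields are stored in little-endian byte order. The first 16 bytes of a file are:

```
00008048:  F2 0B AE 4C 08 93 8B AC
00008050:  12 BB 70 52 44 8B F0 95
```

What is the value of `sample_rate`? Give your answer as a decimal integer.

47890

`sample_rate` follows `flags` (8 bytes), so it starts at byte offset 8 and occupies 2 bytes.
Bytes at offsets 8..9: 12 BB.
Little-endian stores the least-significant byte at the lowest address.
Reassemble most-significant byte first: BB 12 → 0xBB12.
0xBB12 = 47890.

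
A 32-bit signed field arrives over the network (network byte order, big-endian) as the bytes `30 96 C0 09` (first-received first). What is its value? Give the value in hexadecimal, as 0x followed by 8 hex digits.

Big-endian stores the most-significant byte at the lowest address.
The bytes are already most-significant first: 0x3096C009.

0x3096C009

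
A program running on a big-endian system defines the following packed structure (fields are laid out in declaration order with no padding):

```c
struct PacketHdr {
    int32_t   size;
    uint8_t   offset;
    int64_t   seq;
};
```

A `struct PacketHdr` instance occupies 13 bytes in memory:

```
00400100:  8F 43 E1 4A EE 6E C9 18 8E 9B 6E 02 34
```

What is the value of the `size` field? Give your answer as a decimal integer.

-1891376822

`size` is the first field, at byte offset 0, occupying 4 bytes.
Bytes at offsets 0..3: 8F 43 E1 4A.
Big-endian: lowest address holds the most-significant byte.
The bytes are already most-significant first: 0x8F43E14A.
Top bit is set, so as a signed 32-bit value this is 0x8F43E14A − 2^32 = -1891376822.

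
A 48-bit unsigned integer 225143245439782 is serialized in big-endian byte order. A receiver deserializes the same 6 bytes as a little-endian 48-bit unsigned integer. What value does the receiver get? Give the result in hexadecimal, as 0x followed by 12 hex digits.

0x26032B3FC4CC

225143245439782 in 48-bit hexadecimal is 0xCCC43F2B0326.
Stored big-endian, the bytes at ascending addresses are CC C4 3F 2B 03 26.
Read back as little-endian, the first byte is least significant, giving 0x26032B3FC4CC.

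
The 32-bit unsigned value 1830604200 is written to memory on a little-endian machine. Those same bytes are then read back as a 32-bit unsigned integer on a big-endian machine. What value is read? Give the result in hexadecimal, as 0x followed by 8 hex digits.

0xA8CD1C6D

1830604200 in 32-bit hexadecimal is 0x6D1CCDA8.
Stored little-endian, the bytes at ascending addresses are A8 CD 1C 6D.
Read back as big-endian, the last byte is least significant, giving 0xA8CD1C6D.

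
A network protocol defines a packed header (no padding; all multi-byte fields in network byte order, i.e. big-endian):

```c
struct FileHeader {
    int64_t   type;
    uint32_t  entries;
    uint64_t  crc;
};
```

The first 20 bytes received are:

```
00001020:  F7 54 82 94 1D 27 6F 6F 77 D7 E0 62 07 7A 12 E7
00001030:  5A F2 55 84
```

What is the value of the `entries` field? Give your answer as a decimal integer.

2010636386

`entries` follows `type` (8 bytes), so it starts at byte offset 8 and occupies 4 bytes.
Bytes at offsets 8..11: 77 D7 E0 62.
Big-endian: lowest address holds the most-significant byte.
The bytes are already most-significant first: 0x77D7E062.
0x77D7E062 = 2010636386.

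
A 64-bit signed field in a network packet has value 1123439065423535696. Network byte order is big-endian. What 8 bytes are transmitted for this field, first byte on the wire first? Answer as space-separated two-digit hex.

1123439065423535696 in hexadecimal, padded to 64 bits, is 0x0F9741E0B55DDE50.
Split into bytes (most-significant first): 0F 97 41 E0 B5 5D DE 50.
Big-endian stores the most-significant byte at the lowest address.
So the memory order matches the most-significant-first order: 0F 97 41 E0 B5 5D DE 50.

0F 97 41 E0 B5 5D DE 50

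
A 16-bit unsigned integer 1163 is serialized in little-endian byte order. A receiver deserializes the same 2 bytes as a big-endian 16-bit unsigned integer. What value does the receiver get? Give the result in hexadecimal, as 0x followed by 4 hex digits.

1163 in 16-bit hexadecimal is 0x048B.
Stored little-endian, the bytes at ascending addresses are 8B 04.
Read back as big-endian, the last byte is least significant, giving 0x8B04.

0x8B04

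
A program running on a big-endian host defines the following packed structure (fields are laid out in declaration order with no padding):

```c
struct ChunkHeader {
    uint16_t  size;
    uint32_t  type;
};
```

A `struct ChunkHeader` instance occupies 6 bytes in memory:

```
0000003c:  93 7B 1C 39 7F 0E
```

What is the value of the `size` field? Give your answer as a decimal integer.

`size` is the first field, at byte offset 0, occupying 2 bytes.
Bytes at offsets 0..1: 93 7B.
Big-endian stores the most-significant byte at the lowest address.
The bytes are already most-significant first: 0x937B.
0x937B = 37755.

37755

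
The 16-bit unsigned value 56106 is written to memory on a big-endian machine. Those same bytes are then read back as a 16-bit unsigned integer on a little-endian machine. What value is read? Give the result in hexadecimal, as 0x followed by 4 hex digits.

56106 in 16-bit hexadecimal is 0xDB2A.
Stored big-endian, the bytes at ascending addresses are DB 2A.
Read back as little-endian, the first byte is least significant, giving 0x2ADB.

0x2ADB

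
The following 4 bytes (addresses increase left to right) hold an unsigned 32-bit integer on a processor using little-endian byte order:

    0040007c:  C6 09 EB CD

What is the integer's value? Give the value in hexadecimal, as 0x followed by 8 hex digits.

In little-endian order the low byte comes first in memory.
Reassemble most-significant byte first: CD EB 09 C6 → 0xCDEB09C6.

0xCDEB09C6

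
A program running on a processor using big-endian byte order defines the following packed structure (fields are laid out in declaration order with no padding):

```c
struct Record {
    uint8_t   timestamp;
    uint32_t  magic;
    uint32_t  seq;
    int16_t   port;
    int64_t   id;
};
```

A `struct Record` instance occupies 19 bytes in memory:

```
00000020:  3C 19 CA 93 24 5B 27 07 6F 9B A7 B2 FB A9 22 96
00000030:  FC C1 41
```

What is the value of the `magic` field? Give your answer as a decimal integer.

432706340

`magic` follows `timestamp` (1 byte), so it starts at byte offset 1 and occupies 4 bytes.
Bytes at offsets 1..4: 19 CA 93 24.
In big-endian order the high byte comes first in memory.
The bytes are already most-significant first: 0x19CA9324.
0x19CA9324 = 432706340.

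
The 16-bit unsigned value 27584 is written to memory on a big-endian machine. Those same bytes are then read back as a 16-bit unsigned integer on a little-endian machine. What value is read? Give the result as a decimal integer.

49259

27584 in 16-bit hexadecimal is 0x6BC0.
Stored big-endian, the bytes at ascending addresses are 6B C0.
Read back as little-endian, the first byte is least significant, giving 0xC06B.
0xC06B = 49259.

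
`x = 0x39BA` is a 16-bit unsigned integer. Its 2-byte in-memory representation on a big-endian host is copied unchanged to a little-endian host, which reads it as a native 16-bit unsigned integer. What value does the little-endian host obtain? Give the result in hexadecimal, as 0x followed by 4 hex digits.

0xBA39

Stored big-endian, the bytes at ascending addresses are 39 BA.
Read back as little-endian, the first byte is least significant, giving 0xBA39.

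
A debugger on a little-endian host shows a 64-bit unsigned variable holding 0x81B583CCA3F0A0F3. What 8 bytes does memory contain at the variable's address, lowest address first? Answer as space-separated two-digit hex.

F3 A0 F0 A3 CC 83 B5 81

Split into bytes (most-significant first): 81 B5 83 CC A3 F0 A0 F3.
Little-endian: lowest address holds the least-significant byte.
So at ascending addresses the bytes are F3 A0 F0 A3 CC 83 B5 81.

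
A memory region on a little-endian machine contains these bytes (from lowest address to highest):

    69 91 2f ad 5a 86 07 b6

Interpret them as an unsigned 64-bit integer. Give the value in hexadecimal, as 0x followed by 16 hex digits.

In little-endian order the low byte comes first in memory.
Reassemble most-significant byte first: B6 07 86 5A AD 2F 91 69 → 0xB607865AAD2F9169.

0xB607865AAD2F9169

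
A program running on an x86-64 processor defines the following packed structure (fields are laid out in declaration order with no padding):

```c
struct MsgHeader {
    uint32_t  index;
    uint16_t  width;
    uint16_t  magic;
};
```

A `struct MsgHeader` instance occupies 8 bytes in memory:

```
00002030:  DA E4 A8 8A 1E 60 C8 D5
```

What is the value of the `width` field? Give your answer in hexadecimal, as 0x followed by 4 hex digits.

0x601E

`width` follows `index` (4 bytes), so it starts at byte offset 4 and occupies 2 bytes.
Bytes at offsets 4..5: 1E 60.
Little-endian stores the least-significant byte at the lowest address.
Reassemble most-significant byte first: 60 1E → 0x601E.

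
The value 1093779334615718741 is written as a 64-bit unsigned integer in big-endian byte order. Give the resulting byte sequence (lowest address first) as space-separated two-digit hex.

1093779334615718741 in hexadecimal, padded to 64 bits, is 0x0F2DE2827E6EDB55.
Split into bytes (most-significant first): 0F 2D E2 82 7E 6E DB 55.
In big-endian order the high byte comes first in memory.
So the memory order matches the most-significant-first order: 0F 2D E2 82 7E 6E DB 55.

0F 2D E2 82 7E 6E DB 55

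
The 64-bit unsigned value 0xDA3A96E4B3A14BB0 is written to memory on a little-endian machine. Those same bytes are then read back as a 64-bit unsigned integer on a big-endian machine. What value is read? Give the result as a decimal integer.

Stored little-endian, the bytes at ascending addresses are B0 4B A1 B3 E4 96 3A DA.
Read back as big-endian, the last byte is least significant, giving 0xB04BA1B3E4963ADA.
0xB04BA1B3E4963ADA = 12703424967934884570.

12703424967934884570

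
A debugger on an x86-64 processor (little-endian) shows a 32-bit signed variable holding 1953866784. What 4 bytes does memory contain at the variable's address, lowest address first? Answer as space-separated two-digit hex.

20 A4 75 74

1953866784 in hexadecimal, padded to 32 bits, is 0x7475A420.
Split into bytes (most-significant first): 74 75 A4 20.
In little-endian order the low byte comes first in memory.
So at ascending addresses the bytes are 20 A4 75 74.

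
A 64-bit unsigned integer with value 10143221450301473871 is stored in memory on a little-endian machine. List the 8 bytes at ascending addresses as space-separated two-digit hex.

4F 84 57 FF 2A F6 C3 8C

10143221450301473871 in hexadecimal, padded to 64 bits, is 0x8CC3F62AFF57844F.
Split into bytes (most-significant first): 8C C3 F6 2A FF 57 84 4F.
Little-endian stores the least-significant byte at the lowest address.
So at ascending addresses the bytes are 4F 84 57 FF 2A F6 C3 8C.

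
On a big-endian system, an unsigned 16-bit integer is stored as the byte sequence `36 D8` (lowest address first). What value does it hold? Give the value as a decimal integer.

Big-endian: lowest address holds the most-significant byte.
The bytes are already most-significant first: 0x36D8.
0x36D8 = 14040.

14040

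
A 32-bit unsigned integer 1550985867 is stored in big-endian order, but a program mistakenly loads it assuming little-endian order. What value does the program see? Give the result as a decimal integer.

2334814812

1550985867 in 32-bit hexadecimal is 0x5C722A8B.
Stored big-endian, the bytes at ascending addresses are 5C 72 2A 8B.
Read back as little-endian, the first byte is least significant, giving 0x8B2A725C.
0x8B2A725C = 2334814812.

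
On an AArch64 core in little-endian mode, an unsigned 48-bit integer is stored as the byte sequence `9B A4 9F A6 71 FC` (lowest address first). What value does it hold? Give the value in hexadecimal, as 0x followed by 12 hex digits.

In little-endian order the low byte comes first in memory.
Reassemble most-significant byte first: FC 71 A6 9F A4 9B → 0xFC71A69FA49B.

0xFC71A69FA49B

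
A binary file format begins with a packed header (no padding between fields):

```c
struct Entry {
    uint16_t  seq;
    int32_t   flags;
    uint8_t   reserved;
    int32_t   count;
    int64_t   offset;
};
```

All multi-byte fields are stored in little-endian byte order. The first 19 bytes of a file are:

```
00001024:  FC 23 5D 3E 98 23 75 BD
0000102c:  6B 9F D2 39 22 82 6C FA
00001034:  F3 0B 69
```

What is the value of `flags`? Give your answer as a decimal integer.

`flags` follows `seq` (2 bytes), so it starts at byte offset 2 and occupies 4 bytes.
Bytes at offsets 2..5: 5D 3E 98 23.
In little-endian order the low byte comes first in memory.
Reassemble most-significant byte first: 23 98 3E 5D → 0x23983E5D.
0x23983E5D = 597179997.

597179997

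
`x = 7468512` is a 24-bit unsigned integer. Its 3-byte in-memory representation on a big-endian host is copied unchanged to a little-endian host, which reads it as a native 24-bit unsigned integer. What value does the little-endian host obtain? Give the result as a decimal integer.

7468512 in 24-bit hexadecimal is 0x71F5E0.
Stored big-endian, the bytes at ascending addresses are 71 F5 E0.
Read back as little-endian, the first byte is least significant, giving 0xE0F571.
0xE0F571 = 14742897.

14742897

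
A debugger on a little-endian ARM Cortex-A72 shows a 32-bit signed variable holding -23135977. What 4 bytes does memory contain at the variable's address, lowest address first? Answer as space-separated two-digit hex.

Two's complement of -23135977 in 32 bits: 23135977 = 0x016106E9; invert → 0xFE9EF916; add 1 → 0xFE9EF917.
Split into bytes (most-significant first): FE 9E F9 17.
Little-endian: lowest address holds the least-significant byte.
So at ascending addresses the bytes are 17 F9 9E FE.

17 F9 9E FE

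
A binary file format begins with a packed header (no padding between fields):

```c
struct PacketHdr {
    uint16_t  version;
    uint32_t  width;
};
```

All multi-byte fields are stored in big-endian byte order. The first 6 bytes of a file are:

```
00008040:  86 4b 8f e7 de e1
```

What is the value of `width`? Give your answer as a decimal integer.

`width` follows `version` (2 bytes), so it starts at byte offset 2 and occupies 4 bytes.
Bytes at offsets 2..5: 8F E7 DE E1.
Big-endian stores the most-significant byte at the lowest address.
The bytes are already most-significant first: 0x8FE7DEE1.
0x8FE7DEE1 = 2414337761.

2414337761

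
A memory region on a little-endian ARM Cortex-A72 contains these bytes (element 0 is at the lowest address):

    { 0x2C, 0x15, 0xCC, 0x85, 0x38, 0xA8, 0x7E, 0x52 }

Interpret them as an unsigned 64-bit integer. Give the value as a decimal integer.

In little-endian order the low byte comes first in memory.
Reassemble most-significant byte first: 52 7E A8 38 85 CC 15 2C → 0x527EA83885CC152C.
0x527EA83885CC152C = 5944373518892012844.

5944373518892012844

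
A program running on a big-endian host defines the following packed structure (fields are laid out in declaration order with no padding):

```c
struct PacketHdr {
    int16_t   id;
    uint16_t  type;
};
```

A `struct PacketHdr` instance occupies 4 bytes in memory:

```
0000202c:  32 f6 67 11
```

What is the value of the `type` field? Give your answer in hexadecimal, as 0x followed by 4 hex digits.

0x6711

`type` follows `id` (2 bytes), so it starts at byte offset 2 and occupies 2 bytes.
Bytes at offsets 2..3: 67 11.
Big-endian: lowest address holds the most-significant byte.
The bytes are already most-significant first: 0x6711.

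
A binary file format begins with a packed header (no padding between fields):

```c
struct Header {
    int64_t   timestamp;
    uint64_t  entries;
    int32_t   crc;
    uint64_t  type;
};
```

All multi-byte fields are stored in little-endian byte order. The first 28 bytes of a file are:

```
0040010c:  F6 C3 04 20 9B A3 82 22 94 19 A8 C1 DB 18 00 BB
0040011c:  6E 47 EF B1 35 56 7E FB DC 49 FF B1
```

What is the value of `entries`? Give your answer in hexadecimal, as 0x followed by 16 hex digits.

0xBB0018DBC1A81994

`entries` follows `timestamp` (8 bytes), so it starts at byte offset 8 and occupies 8 bytes.
Bytes at offsets 8..15: 94 19 A8 C1 DB 18 00 BB.
Little-endian: lowest address holds the least-significant byte.
Reassemble most-significant byte first: BB 00 18 DB C1 A8 19 94 → 0xBB0018DBC1A81994.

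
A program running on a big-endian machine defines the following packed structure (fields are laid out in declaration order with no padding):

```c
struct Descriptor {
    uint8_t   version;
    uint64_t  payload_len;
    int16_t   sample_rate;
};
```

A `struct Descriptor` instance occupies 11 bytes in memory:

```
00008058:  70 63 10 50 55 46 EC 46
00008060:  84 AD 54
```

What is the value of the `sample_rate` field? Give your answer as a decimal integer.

`sample_rate` follows `version` (1 B), `payload_len` (8 B), so it starts at offset 1 + 8 = 9 and occupies 2 bytes.
Bytes at offsets 9..10: AD 54.
In big-endian order the high byte comes first in memory.
The bytes are already most-significant first: 0xAD54.
Top bit is set, so as a signed 16-bit value this is 0xAD54 − 2^16 = -21164.

-21164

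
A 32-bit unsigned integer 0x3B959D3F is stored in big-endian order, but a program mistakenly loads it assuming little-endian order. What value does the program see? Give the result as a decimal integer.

Stored big-endian, the bytes at ascending addresses are 3B 95 9D 3F.
Read back as little-endian, the first byte is least significant, giving 0x3F9D953B.
0x3F9D953B = 1067291963.

1067291963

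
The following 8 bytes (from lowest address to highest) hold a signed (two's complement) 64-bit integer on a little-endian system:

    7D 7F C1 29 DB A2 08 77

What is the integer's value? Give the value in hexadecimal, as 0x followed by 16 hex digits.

0x7708A2DB29C17F7D

Little-endian: lowest address holds the least-significant byte.
Reassemble most-significant byte first: 77 08 A2 DB 29 C1 7F 7D → 0x7708A2DB29C17F7D.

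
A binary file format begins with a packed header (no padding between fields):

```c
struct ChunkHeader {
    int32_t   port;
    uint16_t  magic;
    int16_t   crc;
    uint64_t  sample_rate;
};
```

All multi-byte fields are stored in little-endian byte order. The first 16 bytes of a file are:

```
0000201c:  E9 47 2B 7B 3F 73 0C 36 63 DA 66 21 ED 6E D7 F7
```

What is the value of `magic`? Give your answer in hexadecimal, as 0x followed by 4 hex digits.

0x733F

`magic` follows `port` (4 bytes), so it starts at byte offset 4 and occupies 2 bytes.
Bytes at offsets 4..5: 3F 73.
Little-endian stores the least-significant byte at the lowest address.
Reassemble most-significant byte first: 73 3F → 0x733F.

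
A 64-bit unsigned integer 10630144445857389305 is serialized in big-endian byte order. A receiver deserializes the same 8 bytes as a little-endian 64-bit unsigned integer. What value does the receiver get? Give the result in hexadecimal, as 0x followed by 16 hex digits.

10630144445857389305 in 64-bit hexadecimal is 0x9385DC0D766BDAF9.
Stored big-endian, the bytes at ascending addresses are 93 85 DC 0D 76 6B DA F9.
Read back as little-endian, the first byte is least significant, giving 0xF9DA6B760DDC8593.

0xF9DA6B760DDC8593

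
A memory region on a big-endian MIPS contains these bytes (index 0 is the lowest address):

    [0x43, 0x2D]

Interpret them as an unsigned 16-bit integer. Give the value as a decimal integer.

17197

In big-endian order the high byte comes first in memory.
The bytes are already most-significant first: 0x432D.
0x432D = 17197.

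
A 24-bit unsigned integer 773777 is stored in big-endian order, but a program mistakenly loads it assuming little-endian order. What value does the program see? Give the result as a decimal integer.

773777 in 24-bit hexadecimal is 0x0BCE91.
Stored big-endian, the bytes at ascending addresses are 0B CE 91.
Read back as little-endian, the first byte is least significant, giving 0x91CE0B.
0x91CE0B = 9555467.

9555467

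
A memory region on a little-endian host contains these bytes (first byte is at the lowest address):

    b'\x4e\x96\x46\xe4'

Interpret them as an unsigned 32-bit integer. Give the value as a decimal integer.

3829831246

Little-endian stores the least-significant byte at the lowest address.
Reassemble most-significant byte first: E4 46 96 4E → 0xE446964E.
0xE446964E = 3829831246.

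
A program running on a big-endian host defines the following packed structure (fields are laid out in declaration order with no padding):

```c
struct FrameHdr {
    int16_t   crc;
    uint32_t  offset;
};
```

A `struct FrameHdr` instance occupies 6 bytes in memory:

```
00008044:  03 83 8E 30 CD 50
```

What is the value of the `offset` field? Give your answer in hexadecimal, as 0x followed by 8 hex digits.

`offset` follows `crc` (2 bytes), so it starts at byte offset 2 and occupies 4 bytes.
Bytes at offsets 2..5: 8E 30 CD 50.
In big-endian order the high byte comes first in memory.
The bytes are already most-significant first: 0x8E30CD50.

0x8E30CD50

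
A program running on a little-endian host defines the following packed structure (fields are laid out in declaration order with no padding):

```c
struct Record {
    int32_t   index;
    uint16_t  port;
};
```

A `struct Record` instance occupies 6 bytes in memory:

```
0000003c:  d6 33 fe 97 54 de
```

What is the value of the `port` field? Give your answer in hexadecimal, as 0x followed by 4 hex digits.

0xDE54

`port` follows `index` (4 bytes), so it starts at byte offset 4 and occupies 2 bytes.
Bytes at offsets 4..5: 54 DE.
Little-endian stores the least-significant byte at the lowest address.
Reassemble most-significant byte first: DE 54 → 0xDE54.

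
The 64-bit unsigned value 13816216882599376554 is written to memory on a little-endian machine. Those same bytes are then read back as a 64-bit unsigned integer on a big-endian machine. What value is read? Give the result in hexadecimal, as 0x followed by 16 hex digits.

13816216882599376554 in 64-bit hexadecimal is 0xBFBD100DA31736AA.
Stored little-endian, the bytes at ascending addresses are AA 36 17 A3 0D 10 BD BF.
Read back as big-endian, the last byte is least significant, giving 0xAA3617A30D10BDBF.

0xAA3617A30D10BDBF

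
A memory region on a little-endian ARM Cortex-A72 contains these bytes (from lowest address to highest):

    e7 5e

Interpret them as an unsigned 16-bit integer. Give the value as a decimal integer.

24295

Little-endian: lowest address holds the least-significant byte.
Reassemble most-significant byte first: 5E E7 → 0x5EE7.
0x5EE7 = 24295.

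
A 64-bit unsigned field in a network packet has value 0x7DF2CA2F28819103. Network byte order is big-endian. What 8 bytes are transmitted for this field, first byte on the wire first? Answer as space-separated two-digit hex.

Split into bytes (most-significant first): 7D F2 CA 2F 28 81 91 03.
Big-endian: lowest address holds the most-significant byte.
So the memory order matches the most-significant-first order: 7D F2 CA 2F 28 81 91 03.

7D F2 CA 2F 28 81 91 03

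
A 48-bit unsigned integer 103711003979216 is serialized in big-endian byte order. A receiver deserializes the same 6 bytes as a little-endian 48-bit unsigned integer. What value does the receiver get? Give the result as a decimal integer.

228894059352926

103711003979216 in 48-bit hexadecimal is 0x5E53198D2DD0.
Stored big-endian, the bytes at ascending addresses are 5E 53 19 8D 2D D0.
Read back as little-endian, the first byte is least significant, giving 0xD02D8D19535E.
0xD02D8D19535E = 228894059352926.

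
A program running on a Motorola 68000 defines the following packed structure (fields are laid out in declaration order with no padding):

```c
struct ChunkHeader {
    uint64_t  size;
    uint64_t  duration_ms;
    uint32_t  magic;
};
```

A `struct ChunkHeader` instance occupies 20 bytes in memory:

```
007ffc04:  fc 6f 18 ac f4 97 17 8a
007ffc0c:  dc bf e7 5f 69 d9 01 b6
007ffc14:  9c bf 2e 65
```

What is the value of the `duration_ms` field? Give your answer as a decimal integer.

`duration_ms` follows `size` (8 bytes), so it starts at byte offset 8 and occupies 8 bytes.
Bytes at offsets 8..15: DC BF E7 5F 69 D9 01 B6.
Big-endian: lowest address holds the most-significant byte.
The bytes are already most-significant first: 0xDCBFE75F69D901B6.
0xDCBFE75F69D901B6 = 15906686805879620022.

15906686805879620022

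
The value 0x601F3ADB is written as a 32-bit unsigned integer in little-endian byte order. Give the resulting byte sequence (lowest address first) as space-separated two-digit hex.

Split into bytes (most-significant first): 60 1F 3A DB.
Little-endian stores the least-significant byte at the lowest address.
So at ascending addresses the bytes are DB 3A 1F 60.

DB 3A 1F 60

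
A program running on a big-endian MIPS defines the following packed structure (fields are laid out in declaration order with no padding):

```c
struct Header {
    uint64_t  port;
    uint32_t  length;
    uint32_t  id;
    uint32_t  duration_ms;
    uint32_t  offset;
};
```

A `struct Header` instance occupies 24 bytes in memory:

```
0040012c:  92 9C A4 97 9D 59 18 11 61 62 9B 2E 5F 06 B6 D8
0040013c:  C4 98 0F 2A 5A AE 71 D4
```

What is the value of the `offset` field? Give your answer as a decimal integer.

1521381844

`offset` follows `port` (8 B), `length` (4 B), `id` (4 B), `duration_ms` (4 B), so it starts at offset 8 + 4 + 4 + 4 = 20 and occupies 4 bytes.
Bytes at offsets 20..23: 5A AE 71 D4.
Big-endian stores the most-significant byte at the lowest address.
The bytes are already most-significant first: 0x5AAE71D4.
0x5AAE71D4 = 1521381844.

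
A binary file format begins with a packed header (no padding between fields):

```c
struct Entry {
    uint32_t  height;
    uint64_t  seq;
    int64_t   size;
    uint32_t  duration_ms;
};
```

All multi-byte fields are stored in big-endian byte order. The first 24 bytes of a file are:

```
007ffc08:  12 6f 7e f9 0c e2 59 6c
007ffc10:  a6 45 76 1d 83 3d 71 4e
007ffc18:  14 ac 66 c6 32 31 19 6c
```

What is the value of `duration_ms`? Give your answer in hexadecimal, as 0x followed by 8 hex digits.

`duration_ms` follows `height` (4 B), `seq` (8 B), `size` (8 B), so it starts at offset 4 + 8 + 8 = 20 and occupies 4 bytes.
Bytes at offsets 20..23: 32 31 19 6C.
In big-endian order the high byte comes first in memory.
The bytes are already most-significant first: 0x3231196C.

0x3231196C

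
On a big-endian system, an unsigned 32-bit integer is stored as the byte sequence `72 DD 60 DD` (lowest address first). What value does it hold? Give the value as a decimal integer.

1927110877

In big-endian order the high byte comes first in memory.
The bytes are already most-significant first: 0x72DD60DD.
0x72DD60DD = 1927110877.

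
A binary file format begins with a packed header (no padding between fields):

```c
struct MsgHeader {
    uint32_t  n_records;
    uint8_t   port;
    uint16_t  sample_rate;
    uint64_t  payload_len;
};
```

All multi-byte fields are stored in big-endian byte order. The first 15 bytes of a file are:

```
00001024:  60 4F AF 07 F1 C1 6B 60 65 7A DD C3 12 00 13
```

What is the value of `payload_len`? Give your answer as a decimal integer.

6946093093167955987

`payload_len` follows `n_records` (4 B), `port` (1 B), `sample_rate` (2 B), so it starts at offset 4 + 1 + 2 = 7 and occupies 8 bytes.
Bytes at offsets 7..14: 60 65 7A DD C3 12 00 13.
Big-endian stores the most-significant byte at the lowest address.
The bytes are already most-significant first: 0x60657ADDC3120013.
0x60657ADDC3120013 = 6946093093167955987.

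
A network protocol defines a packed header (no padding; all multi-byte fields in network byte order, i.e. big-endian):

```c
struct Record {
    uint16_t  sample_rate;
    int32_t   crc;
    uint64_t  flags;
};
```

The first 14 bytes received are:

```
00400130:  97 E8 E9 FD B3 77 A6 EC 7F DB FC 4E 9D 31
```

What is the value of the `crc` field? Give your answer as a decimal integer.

`crc` follows `sample_rate` (2 bytes), so it starts at byte offset 2 and occupies 4 bytes.
Bytes at offsets 2..5: E9 FD B3 77.
Big-endian stores the most-significant byte at the lowest address.
The bytes are already most-significant first: 0xE9FDB377.
Top bit is set, so as a signed 32-bit value this is 0xE9FDB377 − 2^32 = -369249417.

-369249417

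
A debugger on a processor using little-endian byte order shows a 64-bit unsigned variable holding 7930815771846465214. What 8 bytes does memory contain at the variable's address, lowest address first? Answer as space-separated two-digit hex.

BE 56 F9 DB EC EA 0F 6E

7930815771846465214 in hexadecimal, padded to 64 bits, is 0x6E0FEAECDBF956BE.
Split into bytes (most-significant first): 6E 0F EA EC DB F9 56 BE.
In little-endian order the low byte comes first in memory.
So at ascending addresses the bytes are BE 56 F9 DB EC EA 0F 6E.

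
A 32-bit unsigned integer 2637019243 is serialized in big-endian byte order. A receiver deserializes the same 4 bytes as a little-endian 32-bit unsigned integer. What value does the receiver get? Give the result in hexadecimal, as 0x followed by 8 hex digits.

0x6BB82D9D

2637019243 in 32-bit hexadecimal is 0x9D2DB86B.
Stored big-endian, the bytes at ascending addresses are 9D 2D B8 6B.
Read back as little-endian, the first byte is least significant, giving 0x6BB82D9D.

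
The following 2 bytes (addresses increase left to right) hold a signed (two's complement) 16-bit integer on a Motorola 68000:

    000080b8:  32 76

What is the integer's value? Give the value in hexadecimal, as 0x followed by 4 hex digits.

0x3276

Big-endian: lowest address holds the most-significant byte.
The bytes are already most-significant first: 0x3276.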